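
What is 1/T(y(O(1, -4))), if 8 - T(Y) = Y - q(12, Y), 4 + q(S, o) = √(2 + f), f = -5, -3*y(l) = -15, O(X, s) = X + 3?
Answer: -I/(I + √3) ≈ -0.25 - 0.43301*I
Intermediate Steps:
O(X, s) = 3 + X
y(l) = 5 (y(l) = -⅓*(-15) = 5)
q(S, o) = -4 + I*√3 (q(S, o) = -4 + √(2 - 5) = -4 + √(-3) = -4 + I*√3)
T(Y) = 4 - Y + I*√3 (T(Y) = 8 - (Y - (-4 + I*√3)) = 8 - (Y + (4 - I*√3)) = 8 - (4 + Y - I*√3) = 8 + (-4 - Y + I*√3) = 4 - Y + I*√3)
1/T(y(O(1, -4))) = 1/(4 - 1*5 + I*√3) = 1/(4 - 5 + I*√3) = 1/(-1 + I*√3)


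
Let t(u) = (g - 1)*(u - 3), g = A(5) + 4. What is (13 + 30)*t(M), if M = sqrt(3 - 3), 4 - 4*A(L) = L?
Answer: -1419/4 ≈ -354.75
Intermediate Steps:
A(L) = 1 - L/4
M = 0 (M = sqrt(0) = 0)
g = 15/4 (g = (1 - 1/4*5) + 4 = (1 - 5/4) + 4 = -1/4 + 4 = 15/4 ≈ 3.7500)
t(u) = -33/4 + 11*u/4 (t(u) = (15/4 - 1)*(u - 3) = 11*(-3 + u)/4 = -33/4 + 11*u/4)
(13 + 30)*t(M) = (13 + 30)*(-33/4 + (11/4)*0) = 43*(-33/4 + 0) = 43*(-33/4) = -1419/4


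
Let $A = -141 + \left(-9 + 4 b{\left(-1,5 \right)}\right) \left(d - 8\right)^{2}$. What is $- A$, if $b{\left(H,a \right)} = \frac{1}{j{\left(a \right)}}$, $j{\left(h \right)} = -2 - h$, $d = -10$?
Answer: $\frac{22695}{7} \approx 3242.1$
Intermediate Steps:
$b{\left(H,a \right)} = \frac{1}{-2 - a}$
$A = - \frac{22695}{7}$ ($A = -141 + \left(-9 + 4 \left(- \frac{1}{2 + 5}\right)\right) \left(-10 - 8\right)^{2} = -141 + \left(-9 + 4 \left(- \frac{1}{7}\right)\right) \left(-18\right)^{2} = -141 + \left(-9 + 4 \left(\left(-1\right) \frac{1}{7}\right)\right) 324 = -141 + \left(-9 + 4 \left(- \frac{1}{7}\right)\right) 324 = -141 + \left(-9 - \frac{4}{7}\right) 324 = -141 - \frac{21708}{7} = - \frac{22695}{7} \approx -3242.1$)
$- A = \left(-1\right) \left(- \frac{22695}{7}\right) = \frac{22695}{7}$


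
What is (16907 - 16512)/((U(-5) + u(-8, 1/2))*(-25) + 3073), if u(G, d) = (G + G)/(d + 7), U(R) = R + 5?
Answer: 1185/9379 ≈ 0.12635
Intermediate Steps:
U(R) = 5 + R
u(G, d) = 2*G/(7 + d) (u(G, d) = (2*G)/(7 + d) = 2*G/(7 + d))
(16907 - 16512)/((U(-5) + u(-8, 1/2))*(-25) + 3073) = (16907 - 16512)/(((5 - 5) + 2*(-8)/(7 + 1/2))*(-25) + 3073) = 395/((0 + 2*(-8)/(7 + ½))*(-25) + 3073) = 395/((0 + 2*(-8)/(15/2))*(-25) + 3073) = 395/((0 + 2*(-8)*(2/15))*(-25) + 3073) = 395/((0 - 32/15)*(-25) + 3073) = 395/(-32/15*(-25) + 3073) = 395/(160/3 + 3073) = 395/(9379/3) = 395*(3/9379) = 1185/9379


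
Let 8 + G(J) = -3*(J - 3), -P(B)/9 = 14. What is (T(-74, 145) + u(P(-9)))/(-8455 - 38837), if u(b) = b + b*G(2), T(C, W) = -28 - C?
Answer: -275/23646 ≈ -0.011630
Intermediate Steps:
P(B) = -126 (P(B) = -9*14 = -126)
G(J) = 1 - 3*J (G(J) = -8 - 3*(J - 3) = -8 - 3*(-3 + J) = -8 + (9 - 3*J) = 1 - 3*J)
u(b) = -4*b (u(b) = b + b*(1 - 3*2) = b + b*(1 - 6) = b + b*(-5) = b - 5*b = -4*b)
(T(-74, 145) + u(P(-9)))/(-8455 - 38837) = ((-28 - 1*(-74)) - 4*(-126))/(-8455 - 38837) = ((-28 + 74) + 504)/(-47292) = (46 + 504)*(-1/47292) = 550*(-1/47292) = -275/23646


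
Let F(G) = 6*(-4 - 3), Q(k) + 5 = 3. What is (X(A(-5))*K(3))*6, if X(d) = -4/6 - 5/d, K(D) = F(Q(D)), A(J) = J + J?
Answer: 42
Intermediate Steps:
Q(k) = -2 (Q(k) = -5 + 3 = -2)
F(G) = -42 (F(G) = 6*(-7) = -42)
A(J) = 2*J
K(D) = -42
X(d) = -⅔ - 5/d (X(d) = -4*⅙ - 5/d = -⅔ - 5/d)
(X(A(-5))*K(3))*6 = ((-⅔ - 5/(2*(-5)))*(-42))*6 = ((-⅔ - 5/(-10))*(-42))*6 = ((-⅔ - 5*(-⅒))*(-42))*6 = ((-⅔ + ½)*(-42))*6 = -⅙*(-42)*6 = 7*6 = 42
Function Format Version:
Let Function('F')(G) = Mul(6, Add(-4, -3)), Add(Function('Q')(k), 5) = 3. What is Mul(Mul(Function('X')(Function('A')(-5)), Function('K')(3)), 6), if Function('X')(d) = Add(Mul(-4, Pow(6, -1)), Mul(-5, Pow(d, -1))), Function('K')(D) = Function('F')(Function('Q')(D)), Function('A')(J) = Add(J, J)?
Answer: 42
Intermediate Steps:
Function('Q')(k) = -2 (Function('Q')(k) = Add(-5, 3) = -2)
Function('F')(G) = -42 (Function('F')(G) = Mul(6, -7) = -42)
Function('A')(J) = Mul(2, J)
Function('K')(D) = -42
Function('X')(d) = Add(Rational(-2, 3), Mul(-5, Pow(d, -1))) (Function('X')(d) = Add(Mul(-4, Rational(1, 6)), Mul(-5, Pow(d, -1))) = Add(Rational(-2, 3), Mul(-5, Pow(d, -1))))
Mul(Mul(Function('X')(Function('A')(-5)), Function('K')(3)), 6) = Mul(Mul(Add(Rational(-2, 3), Mul(-5, Pow(Mul(2, -5), -1))), -42), 6) = Mul(Mul(Add(Rational(-2, 3), Mul(-5, Pow(-10, -1))), -42), 6) = Mul(Mul(Add(Rational(-2, 3), Mul(-5, Rational(-1, 10))), -42), 6) = Mul(Mul(Add(Rational(-2, 3), Rational(1, 2)), -42), 6) = Mul(Mul(Rational(-1, 6), -42), 6) = Mul(7, 6) = 42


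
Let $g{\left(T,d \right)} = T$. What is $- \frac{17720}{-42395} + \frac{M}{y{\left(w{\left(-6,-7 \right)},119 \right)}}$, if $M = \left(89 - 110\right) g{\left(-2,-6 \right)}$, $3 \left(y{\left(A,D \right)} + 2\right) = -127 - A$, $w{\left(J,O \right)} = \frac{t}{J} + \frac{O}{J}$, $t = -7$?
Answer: $- \frac{126157}{245891} \approx -0.51306$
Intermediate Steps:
$w{\left(J,O \right)} = - \frac{7}{J} + \frac{O}{J}$
$y{\left(A,D \right)} = - \frac{133}{3} - \frac{A}{3}$ ($y{\left(A,D \right)} = -2 + \frac{-127 - A}{3} = -2 - \left(\frac{127}{3} + \frac{A}{3}\right) = - \frac{133}{3} - \frac{A}{3}$)
$M = 42$ ($M = \left(89 - 110\right) \left(-2\right) = \left(-21\right) \left(-2\right) = 42$)
$- \frac{17720}{-42395} + \frac{M}{y{\left(w{\left(-6,-7 \right)},119 \right)}} = - \frac{17720}{-42395} + \frac{42}{- \frac{133}{3} - \frac{\frac{1}{-6} \left(-7 - 7\right)}{3}} = \left(-17720\right) \left(- \frac{1}{42395}\right) + \frac{42}{- \frac{133}{3} - \frac{\left(- \frac{1}{6}\right) \left(-14\right)}{3}} = \frac{3544}{8479} + \frac{42}{- \frac{133}{3} - \frac{7}{9}} = \frac{3544}{8479} + \frac{42}{- \frac{406}{9}} = \frac{3544}{8479} + 42 \left(- \frac{9}{406}\right) = \frac{3544}{8479} - \frac{27}{29} = - \frac{126157}{245891}$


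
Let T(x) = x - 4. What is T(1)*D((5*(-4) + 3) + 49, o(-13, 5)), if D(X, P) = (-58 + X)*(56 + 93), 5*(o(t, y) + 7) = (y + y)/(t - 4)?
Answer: 11622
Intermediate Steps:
o(t, y) = -7 + 2*y/(5*(-4 + t)) (o(t, y) = -7 + ((y + y)/(t - 4))/5 = -7 + ((2*y)/(-4 + t))/5 = -7 + (2*y/(-4 + t))/5 = -7 + 2*y/(5*(-4 + t)))
T(x) = -4 + x
D(X, P) = -8642 + 149*X (D(X, P) = (-58 + X)*149 = -8642 + 149*X)
T(1)*D((5*(-4) + 3) + 49, o(-13, 5)) = (-4 + 1)*(-8642 + 149*((5*(-4) + 3) + 49)) = -3*(-8642 + 149*((-20 + 3) + 49)) = -3*(-8642 + 149*(-17 + 49)) = -3*(-8642 + 149*32) = -3*(-8642 + 4768) = -3*(-3874) = 11622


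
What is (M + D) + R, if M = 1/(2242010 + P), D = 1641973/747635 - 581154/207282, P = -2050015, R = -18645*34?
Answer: -628726259746606293247/991790351101655 ≈ -6.3393e+5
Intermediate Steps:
R = -633930
D = -15689937234/25828546345 (D = 1641973*(1/747635) - 581154*1/207282 = 1641973/747635 - 96859/34547 = -15689937234/25828546345 ≈ -0.60746)
M = 1/191995 (M = 1/(2242010 - 2050015) = 1/191995 ≈ 5.2085e-6)
(M + D) + R = (1/191995 - 15689937234/25828546345) - 633930 = -602472734139097/991790351101655 - 633930 = -628726259746606293247/991790351101655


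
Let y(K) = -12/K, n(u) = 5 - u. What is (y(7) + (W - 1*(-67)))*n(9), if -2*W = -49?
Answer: -2514/7 ≈ -359.14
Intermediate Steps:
W = 49/2 (W = -½*(-49) = 49/2 ≈ 24.500)
(y(7) + (W - 1*(-67)))*n(9) = (-12/7 + (49/2 - 1*(-67)))*(5 - 1*9) = (-12*⅐ + (49/2 + 67))*(5 - 9) = (-12/7 + 183/2)*(-4) = (1257/14)*(-4) = -2514/7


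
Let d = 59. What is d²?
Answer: 3481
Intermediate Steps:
d² = 59² = 3481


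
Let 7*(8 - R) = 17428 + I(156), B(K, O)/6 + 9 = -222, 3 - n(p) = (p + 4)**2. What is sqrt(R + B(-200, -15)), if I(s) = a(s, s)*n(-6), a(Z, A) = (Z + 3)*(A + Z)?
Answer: sqrt(157738)/7 ≈ 56.737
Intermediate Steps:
a(Z, A) = (3 + Z)*(A + Z)
n(p) = 3 - (4 + p)**2 (n(p) = 3 - (p + 4)**2 = 3 - (4 + p)**2)
B(K, O) = -1386 (B(K, O) = -54 + 6*(-222) = -54 - 1332 = -1386)
I(s) = -6*s - 2*s**2 (I(s) = (s**2 + 3*s + 3*s + s*s)*(3 - (4 - 6)**2) = (s**2 + 3*s + 3*s + s**2)*(3 - 1*(-2)**2) = (2*s**2 + 6*s)*(3 - 1*4) = (2*s**2 + 6*s)*(3 - 4) = (2*s**2 + 6*s)*(-1) = -6*s - 2*s**2)
R = 32236/7 (R = 8 - (17428 + 2*156*(-3 - 1*156))/7 = 8 - (17428 + 2*156*(-3 - 156))/7 = 8 - (17428 + 2*156*(-159))/7 = 8 - (17428 - 49608)/7 = 8 - 1/7*(-32180) = 8 + 32180/7 = 32236/7 ≈ 4605.1)
sqrt(R + B(-200, -15)) = sqrt(32236/7 - 1386) = sqrt(22534/7) = sqrt(157738)/7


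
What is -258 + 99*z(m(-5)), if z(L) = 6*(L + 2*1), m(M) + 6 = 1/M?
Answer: -13764/5 ≈ -2752.8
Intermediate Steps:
m(M) = -6 + 1/M
z(L) = 12 + 6*L (z(L) = 6*(L + 2) = 6*(2 + L) = 12 + 6*L)
-258 + 99*z(m(-5)) = -258 + 99*(12 + 6*(-6 + 1/(-5))) = -258 + 99*(12 + 6*(-6 - ⅕)) = -258 + 99*(12 + 6*(-31/5)) = -258 + 99*(12 - 186/5) = -258 + 99*(-126/5) = -258 - 12474/5 = -13764/5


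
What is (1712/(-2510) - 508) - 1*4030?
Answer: -5696046/1255 ≈ -4538.7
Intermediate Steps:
(1712/(-2510) - 508) - 1*4030 = (1712*(-1/2510) - 508) - 4030 = (-856/1255 - 508) - 4030 = -638396/1255 - 4030 = -5696046/1255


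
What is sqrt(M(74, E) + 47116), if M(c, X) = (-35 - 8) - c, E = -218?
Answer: sqrt(46999) ≈ 216.79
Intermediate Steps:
M(c, X) = -43 - c
sqrt(M(74, E) + 47116) = sqrt((-43 - 1*74) + 47116) = sqrt((-43 - 74) + 47116) = sqrt(-117 + 47116) = sqrt(46999)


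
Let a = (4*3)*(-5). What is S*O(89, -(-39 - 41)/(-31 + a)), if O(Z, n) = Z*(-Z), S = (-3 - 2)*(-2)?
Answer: -79210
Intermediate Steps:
a = -60 (a = 12*(-5) = -60)
S = 10 (S = -5*(-2) = 10)
O(Z, n) = -Z²
S*O(89, -(-39 - 41)/(-31 + a)) = 10*(-1*89²) = 10*(-1*7921) = 10*(-7921) = -79210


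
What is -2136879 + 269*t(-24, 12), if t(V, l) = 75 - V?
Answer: -2110248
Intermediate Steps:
-2136879 + 269*t(-24, 12) = -2136879 + 269*(75 - 1*(-24)) = -2136879 + 269*(75 + 24) = -2136879 + 269*99 = -2136879 + 26631 = -2110248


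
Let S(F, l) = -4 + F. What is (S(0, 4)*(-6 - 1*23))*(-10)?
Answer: -1160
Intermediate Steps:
(S(0, 4)*(-6 - 1*23))*(-10) = ((-4 + 0)*(-6 - 1*23))*(-10) = -4*(-6 - 23)*(-10) = -4*(-29)*(-10) = 116*(-10) = -1160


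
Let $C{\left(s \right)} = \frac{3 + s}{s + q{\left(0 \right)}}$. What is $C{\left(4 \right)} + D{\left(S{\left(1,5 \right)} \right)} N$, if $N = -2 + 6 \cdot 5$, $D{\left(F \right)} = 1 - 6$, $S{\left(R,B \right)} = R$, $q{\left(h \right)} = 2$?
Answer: $- \frac{833}{6} \approx -138.83$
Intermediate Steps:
$C{\left(s \right)} = \frac{3 + s}{2 + s}$ ($C{\left(s \right)} = \frac{3 + s}{s + 2} = \frac{3 + s}{2 + s}$)
$D{\left(F \right)} = -5$ ($D{\left(F \right)} = 1 - 6 = -5$)
$N = 28$ ($N = -2 + 30 = 28$)
$C{\left(4 \right)} + D{\left(S{\left(1,5 \right)} \right)} N = \frac{3 + 4}{2 + 4} - 140 = \frac{1}{6} \cdot 7 - 140 = \frac{7}{6} - 140 = - \frac{833}{6}$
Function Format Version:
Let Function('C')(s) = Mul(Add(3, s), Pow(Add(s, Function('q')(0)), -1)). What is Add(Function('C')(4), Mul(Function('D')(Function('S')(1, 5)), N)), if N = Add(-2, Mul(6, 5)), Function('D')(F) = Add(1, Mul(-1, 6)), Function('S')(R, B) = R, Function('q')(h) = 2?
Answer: Rational(-833, 6) ≈ -138.83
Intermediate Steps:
Function('C')(s) = Mul(Pow(Add(2, s), -1), Add(3, s)) (Function('C')(s) = Mul(Add(3, s), Pow(Add(s, 2), -1)) = Mul(Add(3, s), Pow(Add(2, s), -1)) = Mul(Pow(Add(2, s), -1), Add(3, s)))
Function('D')(F) = -5 (Function('D')(F) = Add(1, -6) = -5)
N = 28 (N = Add(-2, 30) = 28)
Add(Function('C')(4), Mul(Function('D')(Function('S')(1, 5)), N)) = Add(Mul(Pow(Add(2, 4), -1), Add(3, 4)), Mul(-5, 28)) = Add(Mul(Pow(6, -1), 7), -140) = Add(Mul(Rational(1, 6), 7), -140) = Add(Rational(7, 6), -140) = Rational(-833, 6)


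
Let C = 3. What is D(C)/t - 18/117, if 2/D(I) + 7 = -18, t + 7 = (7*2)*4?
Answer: -2476/15925 ≈ -0.15548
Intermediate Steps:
t = 49 (t = -7 + (7*2)*4 = -7 + 14*4 = -7 + 56 = 49)
D(I) = -2/25 (D(I) = 2/(-7 - 18) = 2/(-25) = 2*(-1/25) = -2/25)
D(C)/t - 18/117 = -2/25/49 - 18/117 = -2/25*1/49 - 18*1/117 = -2/1225 - 2/13 = -2476/15925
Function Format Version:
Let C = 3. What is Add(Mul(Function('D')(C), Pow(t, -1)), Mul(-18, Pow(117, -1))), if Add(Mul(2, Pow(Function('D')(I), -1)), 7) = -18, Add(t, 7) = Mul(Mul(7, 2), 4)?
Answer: Rational(-2476, 15925) ≈ -0.15548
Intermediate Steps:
t = 49 (t = Add(-7, Mul(Mul(7, 2), 4)) = Add(-7, Mul(14, 4)) = Add(-7, 56) = 49)
Function('D')(I) = Rational(-2, 25) (Function('D')(I) = Mul(2, Pow(Add(-7, -18), -1)) = Mul(2, Pow(-25, -1)) = Mul(2, Rational(-1, 25)) = Rational(-2, 25))
Add(Mul(Function('D')(C), Pow(t, -1)), Mul(-18, Pow(117, -1))) = Add(Mul(Rational(-2, 25), Pow(49, -1)), Mul(-18, Pow(117, -1))) = Add(Mul(Rational(-2, 25), Rational(1, 49)), Mul(-18, Rational(1, 117))) = Add(Rational(-2, 1225), Rational(-2, 13)) = Rational(-2476, 15925)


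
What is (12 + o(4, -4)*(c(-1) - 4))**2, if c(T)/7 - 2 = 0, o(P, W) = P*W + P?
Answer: 11664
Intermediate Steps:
o(P, W) = P + P*W
c(T) = 14 (c(T) = 14 + 7*0 = 14 + 0 = 14)
(12 + o(4, -4)*(c(-1) - 4))**2 = (12 + (4*(1 - 4))*(14 - 4))**2 = (12 + (4*(-3))*10)**2 = (12 - 12*10)**2 = (12 - 120)**2 = (-108)**2 = 11664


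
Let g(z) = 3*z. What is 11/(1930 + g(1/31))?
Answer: 341/59833 ≈ 0.0056992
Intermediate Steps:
11/(1930 + g(1/31)) = 11/(1930 + 3/31) = 11/(59833/31) = (31/59833)*11 = 341/59833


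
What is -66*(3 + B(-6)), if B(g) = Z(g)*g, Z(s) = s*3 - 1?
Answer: -7722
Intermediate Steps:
Z(s) = -1 + 3*s (Z(s) = 3*s - 1 = -1 + 3*s)
B(g) = g*(-1 + 3*g) (B(g) = (-1 + 3*g)*g = g*(-1 + 3*g))
-66*(3 + B(-6)) = -66*(3 - 6*(-1 + 3*(-6))) = -66*(3 - 6*(-1 - 18)) = -66*(3 - 6*(-19)) = -66*(3 + 114) = -66*117 = -7722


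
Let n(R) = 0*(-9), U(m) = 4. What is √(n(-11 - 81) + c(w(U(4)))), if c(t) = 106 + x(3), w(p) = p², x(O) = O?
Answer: √109 ≈ 10.440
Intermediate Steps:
c(t) = 109 (c(t) = 106 + 3 = 109)
n(R) = 0
√(n(-11 - 81) + c(w(U(4)))) = √(0 + 109) = √109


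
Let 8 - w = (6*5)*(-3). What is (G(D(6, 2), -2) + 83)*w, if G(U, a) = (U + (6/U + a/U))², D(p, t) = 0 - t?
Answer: 9702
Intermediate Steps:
D(p, t) = -t
w = 98 (w = 8 - 6*5*(-3) = 8 - 30*(-3) = 8 - 1*(-90) = 8 + 90 = 98)
G(U, a) = (U + 6/U + a/U)²
(G(D(6, 2), -2) + 83)*w = ((6 - 2 + (-1*2)²)²/(-1*2)² + 83)*98 = ((6 - 2 + (-2)²)²/(-2)² + 83)*98 = ((6 - 2 + 4)²/4 + 83)*98 = ((¼)*8² + 83)*98 = ((¼)*64 + 83)*98 = (16 + 83)*98 = 99*98 = 9702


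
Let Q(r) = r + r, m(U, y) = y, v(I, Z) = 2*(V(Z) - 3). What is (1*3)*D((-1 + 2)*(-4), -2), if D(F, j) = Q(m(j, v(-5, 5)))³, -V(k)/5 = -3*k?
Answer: 71663616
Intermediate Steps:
V(k) = 15*k (V(k) = -(-15)*k = 15*k)
v(I, Z) = -6 + 30*Z (v(I, Z) = 2*(15*Z - 3) = 2*(-3 + 15*Z) = -6 + 30*Z)
Q(r) = 2*r
D(F, j) = 23887872 (D(F, j) = (2*(-6 + 30*5))³ = (2*(-6 + 150))³ = (2*144)³ = 288³ = 23887872)
(1*3)*D((-1 + 2)*(-4), -2) = (1*3)*23887872 = 3*23887872 = 71663616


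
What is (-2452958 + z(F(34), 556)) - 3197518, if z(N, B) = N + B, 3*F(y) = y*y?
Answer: -16948604/3 ≈ -5.6495e+6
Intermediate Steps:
F(y) = y²/3 (F(y) = (y*y)/3 = y²/3)
z(N, B) = B + N
(-2452958 + z(F(34), 556)) - 3197518 = (-2452958 + (556 + (⅓)*34²)) - 3197518 = (-2452958 + (556 + (⅓)*1156)) - 3197518 = (-2452958 + (556 + 1156/3)) - 3197518 = (-2452958 + 2824/3) - 3197518 = -7356050/3 - 3197518 = -16948604/3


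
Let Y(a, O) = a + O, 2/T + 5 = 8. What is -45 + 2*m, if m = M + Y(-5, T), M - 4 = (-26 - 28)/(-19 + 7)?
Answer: -110/3 ≈ -36.667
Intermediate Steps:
T = ⅔ (T = 2/(-5 + 8) = 2/3 = 2*(⅓) = ⅔ ≈ 0.66667)
M = 17/2 (M = 4 + (-26 - 28)/(-19 + 7) = 4 - 54/(-12) = 4 - 54*(-1/12) = 4 + 9/2 = 17/2 ≈ 8.5000)
Y(a, O) = O + a
m = 25/6 (m = 17/2 + (⅔ - 5) = 17/2 - 13/3 = 25/6 ≈ 4.1667)
-45 + 2*m = -45 + 2*(25/6) = -45 + 25/3 = -110/3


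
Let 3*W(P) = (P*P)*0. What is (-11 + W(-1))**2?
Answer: 121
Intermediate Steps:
W(P) = 0 (W(P) = ((P*P)*0)/3 = (P**2*0)/3 = (1/3)*0 = 0)
(-11 + W(-1))**2 = (-11 + 0)**2 = (-11)**2 = 121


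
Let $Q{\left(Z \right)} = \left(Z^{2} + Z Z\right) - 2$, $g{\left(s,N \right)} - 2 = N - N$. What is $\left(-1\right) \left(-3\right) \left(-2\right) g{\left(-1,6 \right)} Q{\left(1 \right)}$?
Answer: $0$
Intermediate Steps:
$g{\left(s,N \right)} = 2$ ($g{\left(s,N \right)} = 2 + \left(N - N\right) = 2 + 0 = 2$)
$Q{\left(Z \right)} = -2 + 2 Z^{2}$ ($Q{\left(Z \right)} = \left(Z^{2} + Z^{2}\right) - 2 = 2 Z^{2} - 2 = -2 + 2 Z^{2}$)
$\left(-1\right) \left(-3\right) \left(-2\right) g{\left(-1,6 \right)} Q{\left(1 \right)} = \left(-1\right) \left(-3\right) \left(-2\right) 2 \left(-2 + 2 \cdot 1^{2}\right) = 3 \left(-2\right) 2 \left(-2 + 2 \cdot 1\right) = \left(-6\right) 2 \left(-2 + 2\right) = \left(-12\right) 0 = 0$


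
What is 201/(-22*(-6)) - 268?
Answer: -11725/44 ≈ -266.48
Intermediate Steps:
201/(-22*(-6)) - 268 = 201/132 - 268 = (1/132)*201 - 268 = 67/44 - 268 = -11725/44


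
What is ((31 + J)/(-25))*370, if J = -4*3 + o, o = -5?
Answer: -1036/5 ≈ -207.20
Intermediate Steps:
J = -17 (J = -4*3 - 5 = -12 - 5 = -17)
((31 + J)/(-25))*370 = ((31 - 17)/(-25))*370 = (14*(-1/25))*370 = -14/25*370 = -1036/5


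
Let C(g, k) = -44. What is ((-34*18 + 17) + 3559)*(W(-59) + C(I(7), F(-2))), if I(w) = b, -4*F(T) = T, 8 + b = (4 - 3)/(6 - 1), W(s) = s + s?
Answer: -480168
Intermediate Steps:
W(s) = 2*s
b = -39/5 (b = -8 + (4 - 3)/(6 - 1) = -8 + 1/5 = -39/5 ≈ -7.8000)
F(T) = -T/4
I(w) = -39/5
((-34*18 + 17) + 3559)*(W(-59) + C(I(7), F(-2))) = ((-34*18 + 17) + 3559)*(2*(-59) - 44) = ((-612 + 17) + 3559)*(-118 - 44) = (-595 + 3559)*(-162) = 2964*(-162) = -480168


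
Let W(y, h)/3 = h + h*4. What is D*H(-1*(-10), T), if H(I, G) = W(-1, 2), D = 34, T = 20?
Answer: 1020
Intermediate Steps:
W(y, h) = 15*h (W(y, h) = 3*(h + h*4) = 3*(h + 4*h) = 3*(5*h) = 15*h)
H(I, G) = 30 (H(I, G) = 15*2 = 30)
D*H(-1*(-10), T) = 34*30 = 1020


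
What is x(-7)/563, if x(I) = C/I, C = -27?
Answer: 27/3941 ≈ 0.0068511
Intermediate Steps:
x(I) = -27/I
x(-7)/563 = -27/(-7)/563 = -27*(-⅐)*(1/563) = (27/7)*(1/563) = 27/3941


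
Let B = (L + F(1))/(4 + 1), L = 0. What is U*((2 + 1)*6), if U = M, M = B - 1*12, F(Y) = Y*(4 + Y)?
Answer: -198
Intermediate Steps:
B = 1 (B = (0 + 1*(4 + 1))/(4 + 1) = (0 + 1*5)/5 = (0 + 5)*(1/5) = 5*(1/5) = 1)
M = -11 (M = 1 - 1*12 = 1 - 12 = -11)
U = -11
U*((2 + 1)*6) = -11*(2 + 1)*6 = -33*6 = -11*18 = -198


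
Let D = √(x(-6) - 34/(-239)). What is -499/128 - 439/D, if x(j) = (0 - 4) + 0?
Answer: -499/128 + 439*I*√220358/922 ≈ -3.8984 + 223.51*I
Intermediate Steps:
x(j) = -4 (x(j) = -4 + 0 = -4)
D = I*√220358/239 (D = √(-4 - 34/(-239)) = √(-4 - 34*(-1/239)) = √(-4 + 34/239) = √(-922/239) = I*√220358/239 ≈ 1.9641*I)
-499/128 - 439/D = -499/128 - 439*(-I*√220358/922) = -499*1/128 - (-439)*I*√220358/922 = -499/128 + 439*I*√220358/922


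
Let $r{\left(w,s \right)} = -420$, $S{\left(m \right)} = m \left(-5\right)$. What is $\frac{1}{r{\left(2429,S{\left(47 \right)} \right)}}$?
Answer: $- \frac{1}{420} \approx -0.002381$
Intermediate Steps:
$S{\left(m \right)} = - 5 m$
$\frac{1}{r{\left(2429,S{\left(47 \right)} \right)}} = \frac{1}{-420} = - \frac{1}{420}$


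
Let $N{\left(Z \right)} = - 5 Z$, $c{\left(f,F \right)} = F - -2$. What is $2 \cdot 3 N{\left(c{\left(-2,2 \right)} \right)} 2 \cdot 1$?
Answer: $-240$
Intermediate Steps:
$c{\left(f,F \right)} = 2 + F$ ($c{\left(f,F \right)} = F + 2 = 2 + F$)
$2 \cdot 3 N{\left(c{\left(-2,2 \right)} \right)} 2 \cdot 1 = 2 \cdot 3 - 5 \left(2 + 2\right) 2 \cdot 1 = 6 \left(-5\right) 4 \cdot 2 \cdot 1 = 6 \left(-20\right) 2 \cdot 1 = 6 \left(\left(-40\right) 1\right) = 6 \left(-40\right) = -240$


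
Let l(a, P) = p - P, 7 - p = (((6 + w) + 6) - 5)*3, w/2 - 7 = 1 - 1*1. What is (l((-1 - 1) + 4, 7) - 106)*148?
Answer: -25012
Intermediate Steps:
w = 14 (w = 14 + 2*(1 - 1*1) = 14 + 2*(1 - 1) = 14 + 2*0 = 14 + 0 = 14)
p = -56 (p = 7 - (((6 + 14) + 6) - 5)*3 = 7 - ((20 + 6) - 5)*3 = 7 - (26 - 5)*3 = 7 - 21*3 = 7 - 1*63 = 7 - 63 = -56)
l(a, P) = -56 - P
(l((-1 - 1) + 4, 7) - 106)*148 = ((-56 - 1*7) - 106)*148 = ((-56 - 7) - 106)*148 = (-63 - 106)*148 = -169*148 = -25012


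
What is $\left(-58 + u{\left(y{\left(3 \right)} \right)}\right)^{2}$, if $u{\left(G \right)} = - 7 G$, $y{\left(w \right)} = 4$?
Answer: $7396$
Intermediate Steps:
$\left(-58 + u{\left(y{\left(3 \right)} \right)}\right)^{2} = \left(-58 - 28\right)^{2} = \left(-86\right)^{2} = 7396$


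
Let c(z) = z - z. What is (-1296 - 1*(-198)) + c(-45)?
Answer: -1098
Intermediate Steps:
c(z) = 0
(-1296 - 1*(-198)) + c(-45) = (-1296 - 1*(-198)) + 0 = (-1296 + 198) + 0 = -1098 + 0 = -1098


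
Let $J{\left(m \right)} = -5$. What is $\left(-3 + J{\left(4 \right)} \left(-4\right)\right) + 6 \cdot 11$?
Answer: $83$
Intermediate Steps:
$\left(-3 + J{\left(4 \right)} \left(-4\right)\right) + 6 \cdot 11 = \left(-3 - -20\right) + 6 \cdot 11 = \left(-3 + 20\right) + 66 = 17 + 66 = 83$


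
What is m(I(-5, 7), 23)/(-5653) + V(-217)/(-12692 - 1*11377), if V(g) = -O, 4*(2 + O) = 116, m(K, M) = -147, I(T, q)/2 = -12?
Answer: 1230258/45354019 ≈ 0.027126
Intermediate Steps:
I(T, q) = -24 (I(T, q) = 2*(-12) = -24)
O = 27 (O = -2 + (¼)*116 = -2 + 29 = 27)
V(g) = -27 (V(g) = -1*27 = -27)
m(I(-5, 7), 23)/(-5653) + V(-217)/(-12692 - 1*11377) = -147/(-5653) - 27/(-12692 - 1*11377) = -147*(-1/5653) - 27/(-12692 - 11377) = 147/5653 - 27/(-24069) = 147/5653 - 27*(-1/24069) = 147/5653 + 9/8023 = 1230258/45354019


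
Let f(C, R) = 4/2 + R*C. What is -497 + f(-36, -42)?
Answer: 1017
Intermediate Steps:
f(C, R) = 2 + C*R (f(C, R) = 4*(½) + C*R = 2 + C*R)
-497 + f(-36, -42) = -497 + (2 - 36*(-42)) = -497 + (2 + 1512) = -497 + 1514 = 1017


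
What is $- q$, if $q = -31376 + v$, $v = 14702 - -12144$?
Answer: $4530$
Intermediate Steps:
$v = 26846$ ($v = 14702 + 12144 = 26846$)
$q = -4530$ ($q = -31376 + 26846 = -4530$)
$- q = \left(-1\right) \left(-4530\right) = 4530$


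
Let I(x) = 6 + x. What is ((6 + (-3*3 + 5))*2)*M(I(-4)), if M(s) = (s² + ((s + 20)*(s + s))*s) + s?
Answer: 728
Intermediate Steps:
M(s) = s + s² + 2*s²*(20 + s) (M(s) = (s² + ((20 + s)*(2*s))*s) + s = (s² + (2*s*(20 + s))*s) + s = (s² + 2*s²*(20 + s)) + s = s + s² + 2*s²*(20 + s))
((6 + (-3*3 + 5))*2)*M(I(-4)) = ((6 + (-3*3 + 5))*2)*((6 - 4)*(1 + 2*(6 - 4)² + 41*(6 - 4))) = ((6 + (-9 + 5))*2)*(2*(1 + 2*2² + 41*2)) = ((6 - 4)*2)*(2*(1 + 2*4 + 82)) = (2*2)*(2*(1 + 8 + 82)) = 4*(2*91) = 4*182 = 728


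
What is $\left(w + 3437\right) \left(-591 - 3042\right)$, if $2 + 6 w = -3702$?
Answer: $-10243849$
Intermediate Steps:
$w = - \frac{1852}{3}$ ($w = - \frac{1}{3} + \frac{1}{6} \left(-3702\right) = - \frac{1}{3} - 617 = - \frac{1852}{3} \approx -617.33$)
$\left(w + 3437\right) \left(-591 - 3042\right) = \left(- \frac{1852}{3} + 3437\right) \left(-591 - 3042\right) = \frac{8459}{3} \left(-3633\right) = -10243849$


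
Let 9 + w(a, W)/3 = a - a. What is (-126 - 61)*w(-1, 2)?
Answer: 5049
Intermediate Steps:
w(a, W) = -27 (w(a, W) = -27 + 3*(a - a) = -27 + 3*0 = -27 + 0 = -27)
(-126 - 61)*w(-1, 2) = (-126 - 61)*(-27) = -187*(-27) = 5049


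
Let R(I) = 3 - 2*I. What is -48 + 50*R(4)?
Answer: -298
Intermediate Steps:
-48 + 50*R(4) = -48 + 50*(3 - 2*4) = -48 + 50*(3 - 8) = -48 + 50*(-5) = -48 - 250 = -298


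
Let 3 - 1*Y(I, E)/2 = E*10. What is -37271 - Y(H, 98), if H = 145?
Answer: -35317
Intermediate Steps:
Y(I, E) = 6 - 20*E (Y(I, E) = 6 - 2*E*10 = 6 - 20*E)
-37271 - Y(H, 98) = -37271 - (6 - 20*98) = -37271 - (6 - 1960) = -37271 - 1*(-1954) = -37271 + 1954 = -35317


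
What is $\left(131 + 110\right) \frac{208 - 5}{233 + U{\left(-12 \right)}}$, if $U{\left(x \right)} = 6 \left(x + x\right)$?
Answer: $\frac{48923}{89} \approx 549.7$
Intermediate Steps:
$U{\left(x \right)} = 12 x$ ($U{\left(x \right)} = 6 \cdot 2 x = 12 x$)
$\left(131 + 110\right) \frac{208 - 5}{233 + U{\left(-12 \right)}} = \left(131 + 110\right) \frac{208 - 5}{233 + 12 \left(-12\right)} = 241 \frac{203}{233 - 144} = 241 \cdot \frac{203}{89} = \frac{48923}{89}$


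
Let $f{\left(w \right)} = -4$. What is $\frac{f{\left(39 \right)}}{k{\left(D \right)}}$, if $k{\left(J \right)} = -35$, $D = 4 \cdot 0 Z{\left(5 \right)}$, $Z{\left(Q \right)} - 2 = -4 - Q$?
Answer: $\frac{4}{35} \approx 0.11429$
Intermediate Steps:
$Z{\left(Q \right)} = -2 - Q$ ($Z{\left(Q \right)} = 2 - \left(4 + Q\right) = -2 - Q$)
$D = 0$ ($D = 4 \cdot 0 \left(-2 - 5\right) = 0 \left(-2 - 5\right) = 0 \left(-7\right) = 0$)
$\frac{f{\left(39 \right)}}{k{\left(D \right)}} = - \frac{4}{-35} = \left(-4\right) \left(- \frac{1}{35}\right) = \frac{4}{35}$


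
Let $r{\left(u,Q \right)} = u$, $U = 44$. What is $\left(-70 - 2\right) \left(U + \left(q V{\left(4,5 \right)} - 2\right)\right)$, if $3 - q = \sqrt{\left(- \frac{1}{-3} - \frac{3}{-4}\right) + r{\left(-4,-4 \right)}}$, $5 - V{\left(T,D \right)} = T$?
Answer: $-3240 + 12 i \sqrt{105} \approx -3240.0 + 122.96 i$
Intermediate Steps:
$V{\left(T,D \right)} = 5 - T$
$q = 3 - \frac{i \sqrt{105}}{6}$ ($q = 3 - \sqrt{\left(- \frac{1}{-3} - \frac{3}{-4}\right) - 4} = 3 - \sqrt{\left(\left(-1\right) \left(- \frac{1}{3}\right) - - \frac{3}{4}\right) - 4} = 3 - \sqrt{\left(\frac{1}{3} + \frac{3}{4}\right) - 4} = 3 - \sqrt{\frac{13}{12} - 4} = 3 - \sqrt{- \frac{35}{12}} = 3 - \frac{i \sqrt{105}}{6} \approx 3.0 - 1.7078 i$)
$\left(-70 - 2\right) \left(U + \left(q V{\left(4,5 \right)} - 2\right)\right) = \left(-70 - 2\right) \left(44 - \left(2 - \left(3 - \frac{i \sqrt{105}}{6}\right) \left(5 - 4\right)\right)\right) = - 72 \left(44 - \left(2 - \left(3 - \frac{i \sqrt{105}}{6}\right) \left(5 - 4\right)\right)\right) = - 72 \left(44 - \left(2 - \left(3 - \frac{i \sqrt{105}}{6}\right) 1\right)\right) = - 72 \left(44 - \left(-1 + \frac{i \sqrt{105}}{6}\right)\right) = - 72 \left(44 + \left(1 - \frac{i \sqrt{105}}{6}\right)\right) = - 72 \left(45 - \frac{i \sqrt{105}}{6}\right) = -3240 + 12 i \sqrt{105}$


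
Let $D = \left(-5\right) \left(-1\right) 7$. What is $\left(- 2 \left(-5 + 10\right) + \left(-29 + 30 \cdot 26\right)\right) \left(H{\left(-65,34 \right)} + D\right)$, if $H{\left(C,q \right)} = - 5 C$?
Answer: $266760$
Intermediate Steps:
$D = 35$ ($D = 5 \cdot 7 = 35$)
$\left(- 2 \left(-5 + 10\right) + \left(-29 + 30 \cdot 26\right)\right) \left(H{\left(-65,34 \right)} + D\right) = \left(- 2 \left(-5 + 10\right) + \left(-29 + 30 \cdot 26\right)\right) \left(\left(-5\right) \left(-65\right) + 35\right) = \left(\left(-2\right) 5 + \left(-29 + 780\right)\right) \left(325 + 35\right) = \left(-10 + 751\right) 360 = 741 \cdot 360 = 266760$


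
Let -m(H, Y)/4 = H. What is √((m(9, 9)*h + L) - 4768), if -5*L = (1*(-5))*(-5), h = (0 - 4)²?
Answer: I*√5349 ≈ 73.137*I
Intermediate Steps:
m(H, Y) = -4*H
h = 16 (h = (-4)² = 16)
L = -5 (L = -1*(-5)*(-5)/5 = -(-1)*(-5) = -⅕*25 = -5)
√((m(9, 9)*h + L) - 4768) = √((-4*9*16 - 5) - 4768) = √((-36*16 - 5) - 4768) = √((-576 - 5) - 4768) = √(-581 - 4768) = √(-5349) = I*√5349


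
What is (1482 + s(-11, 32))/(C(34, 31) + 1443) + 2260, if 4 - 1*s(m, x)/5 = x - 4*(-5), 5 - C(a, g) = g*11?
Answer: 92706/41 ≈ 2261.1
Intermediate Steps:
C(a, g) = 5 - 11*g (C(a, g) = 5 - g*11 = 5 - 11*g)
s(m, x) = -80 - 5*x (s(m, x) = 20 - 5*(x - 4*(-5)) = 20 - 5*(x + 20) = 20 - 5*(20 + x) = 20 + (-100 - 5*x) = -80 - 5*x)
(1482 + s(-11, 32))/(C(34, 31) + 1443) + 2260 = (1482 + (-80 - 5*32))/((5 - 11*31) + 1443) + 2260 = (1482 + (-80 - 160))/((5 - 341) + 1443) + 2260 = (1482 - 240)/(-336 + 1443) + 2260 = 1242/1107 + 2260 = 1242*(1/1107) + 2260 = 46/41 + 2260 = 92706/41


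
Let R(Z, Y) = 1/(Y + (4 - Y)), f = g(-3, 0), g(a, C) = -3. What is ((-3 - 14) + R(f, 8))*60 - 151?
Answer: -1156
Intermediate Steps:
f = -3
R(Z, Y) = ¼ (R(Z, Y) = 1/4 = ¼)
((-3 - 14) + R(f, 8))*60 - 151 = ((-3 - 14) + ¼)*60 - 151 = (-17 + ¼)*60 - 151 = -67/4*60 - 151 = -1005 - 151 = -1156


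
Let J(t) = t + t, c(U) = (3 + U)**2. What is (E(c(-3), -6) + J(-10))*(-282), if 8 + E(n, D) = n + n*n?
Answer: 7896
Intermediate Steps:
E(n, D) = -8 + n + n**2 (E(n, D) = -8 + (n + n*n) = -8 + (n + n**2) = -8 + n + n**2)
J(t) = 2*t
(E(c(-3), -6) + J(-10))*(-282) = ((-8 + (3 - 3)**2 + ((3 - 3)**2)**2) + 2*(-10))*(-282) = ((-8 + 0**2 + (0**2)**2) - 20)*(-282) = ((-8 + 0 + 0**2) - 20)*(-282) = ((-8 + 0 + 0) - 20)*(-282) = (-8 - 20)*(-282) = -28*(-282) = 7896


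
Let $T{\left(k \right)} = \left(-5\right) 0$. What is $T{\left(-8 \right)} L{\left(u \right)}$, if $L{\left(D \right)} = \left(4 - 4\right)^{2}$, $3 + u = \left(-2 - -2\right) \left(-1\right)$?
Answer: $0$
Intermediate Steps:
$u = -3$ ($u = -3 + \left(-2 - -2\right) \left(-1\right) = -3 + \left(-2 + \left(-1 + 3\right)\right) \left(-1\right) = -3 + \left(-2 + 2\right) \left(-1\right) = -3 + 0 \left(-1\right) = -3 + 0 = -3$)
$T{\left(k \right)} = 0$
$L{\left(D \right)} = 0$ ($L{\left(D \right)} = 0^{2} = 0$)
$T{\left(-8 \right)} L{\left(u \right)} = 0 \cdot 0 = 0$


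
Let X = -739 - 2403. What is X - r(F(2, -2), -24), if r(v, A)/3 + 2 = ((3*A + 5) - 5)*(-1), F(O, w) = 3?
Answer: -3352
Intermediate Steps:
r(v, A) = -6 - 9*A (r(v, A) = -6 + 3*(((3*A + 5) - 5)*(-1)) = -6 + 3*(((5 + 3*A) - 5)*(-1)) = -6 + 3*((3*A)*(-1)) = -6 + 3*(-3*A) = -6 - 9*A)
X = -3142
X - r(F(2, -2), -24) = -3142 - (-6 - 9*(-24)) = -3142 - (-6 + 216) = -3142 - 1*210 = -3142 - 210 = -3352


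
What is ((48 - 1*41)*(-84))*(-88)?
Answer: 51744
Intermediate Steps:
((48 - 1*41)*(-84))*(-88) = ((48 - 41)*(-84))*(-88) = (7*(-84))*(-88) = -588*(-88) = 51744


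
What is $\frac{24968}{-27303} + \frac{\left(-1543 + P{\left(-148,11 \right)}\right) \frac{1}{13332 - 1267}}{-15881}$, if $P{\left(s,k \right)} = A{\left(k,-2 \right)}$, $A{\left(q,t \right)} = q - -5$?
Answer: $- \frac{251785978781}{275335328805} \approx -0.91447$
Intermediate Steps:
$A{\left(q,t \right)} = 5 + q$ ($A{\left(q,t \right)} = q + 5 = 5 + q$)
$P{\left(s,k \right)} = 5 + k$
$\frac{24968}{-27303} + \frac{\left(-1543 + P{\left(-148,11 \right)}\right) \frac{1}{13332 - 1267}}{-15881} = \frac{24968}{-27303} + \frac{\left(-1543 + \left(5 + 11\right)\right) \frac{1}{13332 - 1267}}{-15881} = 24968 \left(- \frac{1}{27303}\right) + \frac{-1543 + 16}{12065} \left(- \frac{1}{15881}\right) = - \frac{24968}{27303} + \left(-1527\right) \frac{1}{12065} \left(- \frac{1}{15881}\right) = - \frac{24968}{27303} - - \frac{1527}{191604265} = - \frac{24968}{27303} + \frac{1527}{191604265} = - \frac{251785978781}{275335328805}$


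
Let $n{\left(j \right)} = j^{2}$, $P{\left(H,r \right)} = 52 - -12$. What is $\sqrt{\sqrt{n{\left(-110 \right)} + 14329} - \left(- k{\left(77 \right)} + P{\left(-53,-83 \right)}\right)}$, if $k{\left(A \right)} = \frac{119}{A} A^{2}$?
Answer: $\sqrt{9099 + \sqrt{26429}} \approx 96.237$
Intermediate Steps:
$P{\left(H,r \right)} = 64$ ($P{\left(H,r \right)} = 52 + 12 = 64$)
$k{\left(A \right)} = 119 A$
$\sqrt{\sqrt{n{\left(-110 \right)} + 14329} - \left(- k{\left(77 \right)} + P{\left(-53,-83 \right)}\right)} = \sqrt{\sqrt{\left(-110\right)^{2} + 14329} + \left(119 \cdot 77 - 64\right)} = \sqrt{\sqrt{12100 + 14329} + \left(9163 - 64\right)} = \sqrt{\sqrt{26429} + 9099} = \sqrt{9099 + \sqrt{26429}}$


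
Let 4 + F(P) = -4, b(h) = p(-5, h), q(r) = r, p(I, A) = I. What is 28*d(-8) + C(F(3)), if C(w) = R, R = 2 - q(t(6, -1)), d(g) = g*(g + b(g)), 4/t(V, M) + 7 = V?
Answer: 2918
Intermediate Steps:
t(V, M) = 4/(-7 + V)
b(h) = -5
F(P) = -8 (F(P) = -4 - 4 = -8)
d(g) = g*(-5 + g) (d(g) = g*(g - 5) = g*(-5 + g))
R = 6 (R = 2 - 4/(-7 + 6) = 2 - 4/(-1) = 2 - 4*(-1) = 2 - 1*(-4) = 2 + 4 = 6)
C(w) = 6
28*d(-8) + C(F(3)) = 28*(-8*(-5 - 8)) + 6 = 28*(-8*(-13)) + 6 = 28*104 + 6 = 2912 + 6 = 2918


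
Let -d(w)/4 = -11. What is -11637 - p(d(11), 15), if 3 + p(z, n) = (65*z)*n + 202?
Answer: -54736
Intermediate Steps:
d(w) = 44 (d(w) = -4*(-11) = 44)
p(z, n) = 199 + 65*n*z (p(z, n) = -3 + ((65*z)*n + 202) = -3 + (65*n*z + 202) = -3 + (202 + 65*n*z) = 199 + 65*n*z)
-11637 - p(d(11), 15) = -11637 - (199 + 65*15*44) = -11637 - (199 + 42900) = -11637 - 1*43099 = -11637 - 43099 = -54736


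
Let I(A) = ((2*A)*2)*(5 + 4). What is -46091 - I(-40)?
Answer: -44651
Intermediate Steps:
I(A) = 36*A (I(A) = (4*A)*9 = 36*A)
-46091 - I(-40) = -46091 - 36*(-40) = -46091 - 1*(-1440) = -46091 + 1440 = -44651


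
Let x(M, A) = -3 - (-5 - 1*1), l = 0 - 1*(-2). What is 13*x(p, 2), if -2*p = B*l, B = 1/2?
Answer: 39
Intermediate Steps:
B = 1/2 ≈ 0.50000
l = 2 (l = 0 + 2 = 2)
p = -1/2 (p = -2/4 = -1/2*1 = -1/2 ≈ -0.50000)
x(M, A) = 3 (x(M, A) = -3 - (-5 - 1) = -3 - 1*(-6) = -3 + 6 = 3)
13*x(p, 2) = 13*3 = 39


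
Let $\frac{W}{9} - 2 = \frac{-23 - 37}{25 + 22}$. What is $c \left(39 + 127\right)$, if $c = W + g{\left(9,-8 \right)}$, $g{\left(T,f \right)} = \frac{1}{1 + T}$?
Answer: $\frac{257881}{235} \approx 1097.4$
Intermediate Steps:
$W = \frac{306}{47}$ ($W = 18 + 9 \frac{-23 - 37}{25 + 22} = 18 + 9 \left(- \frac{60}{47}\right) = 18 - \frac{540}{47} = \frac{306}{47} \approx 6.5106$)
$c = \frac{3107}{470}$ ($c = \frac{306}{47} + \frac{1}{1 + 9} = \frac{306}{47} + \frac{1}{10} = \frac{3107}{470} \approx 6.6106$)
$c \left(39 + 127\right) = \frac{3107 \left(39 + 127\right)}{470} = \frac{3107}{470} \cdot 166 = \frac{257881}{235}$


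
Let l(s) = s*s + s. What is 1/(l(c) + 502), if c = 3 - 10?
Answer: 1/544 ≈ 0.0018382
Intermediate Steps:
c = -7
l(s) = s + s² (l(s) = s² + s = s + s²)
1/(l(c) + 502) = 1/(-7*(1 - 7) + 502) = 1/(-7*(-6) + 502) = 1/(42 + 502) = 1/544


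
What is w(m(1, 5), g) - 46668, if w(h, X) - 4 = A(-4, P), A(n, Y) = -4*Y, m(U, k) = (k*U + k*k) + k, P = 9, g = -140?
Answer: -46700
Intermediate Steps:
m(U, k) = k + k² + U*k (m(U, k) = (U*k + k²) + k = (k² + U*k) + k = k + k² + U*k)
w(h, X) = -32 (w(h, X) = 4 - 4*9 = 4 - 36 = -32)
w(m(1, 5), g) - 46668 = -32 - 46668 = -46700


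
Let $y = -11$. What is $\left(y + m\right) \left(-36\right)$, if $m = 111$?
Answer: $-3600$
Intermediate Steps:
$\left(y + m\right) \left(-36\right) = \left(-11 + 111\right) \left(-36\right) = 100 \left(-36\right) = -3600$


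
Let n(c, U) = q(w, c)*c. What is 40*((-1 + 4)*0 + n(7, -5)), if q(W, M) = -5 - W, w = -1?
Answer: -1120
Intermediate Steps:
n(c, U) = -4*c (n(c, U) = (-5 - 1*(-1))*c = (-5 + 1)*c = -4*c)
40*((-1 + 4)*0 + n(7, -5)) = 40*((-1 + 4)*0 - 4*7) = 40*(3*0 - 28) = 40*(0 - 28) = 40*(-28) = -1120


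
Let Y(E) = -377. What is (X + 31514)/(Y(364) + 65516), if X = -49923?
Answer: -18409/65139 ≈ -0.28261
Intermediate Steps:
(X + 31514)/(Y(364) + 65516) = (-49923 + 31514)/(-377 + 65516) = -18409/65139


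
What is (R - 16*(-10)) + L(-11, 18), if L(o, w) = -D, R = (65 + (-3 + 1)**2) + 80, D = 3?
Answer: 306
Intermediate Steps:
R = 149 (R = (65 + (-2)**2) + 80 = (65 + 4) + 80 = 69 + 80 = 149)
L(o, w) = -3 (L(o, w) = -1*3 = -3)
(R - 16*(-10)) + L(-11, 18) = (149 - 16*(-10)) - 3 = (149 + 160) - 3 = 309 - 3 = 306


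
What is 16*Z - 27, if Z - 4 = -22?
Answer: -315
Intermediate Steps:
Z = -18 (Z = 4 - 22 = -18)
16*Z - 27 = 16*(-18) - 27 = -288 - 27 = -315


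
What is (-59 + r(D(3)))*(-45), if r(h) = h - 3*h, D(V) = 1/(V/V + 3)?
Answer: 5355/2 ≈ 2677.5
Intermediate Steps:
D(V) = ¼ (D(V) = 1/(1 + 3) = 1/4 = ¼)
r(h) = -2*h
(-59 + r(D(3)))*(-45) = (-59 - 2*¼)*(-45) = (-59 - ½)*(-45) = -119/2*(-45) = 5355/2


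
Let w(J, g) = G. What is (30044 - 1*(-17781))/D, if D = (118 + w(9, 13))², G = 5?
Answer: 47825/15129 ≈ 3.1611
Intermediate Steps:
w(J, g) = 5
D = 15129 (D = (118 + 5)² = 123² = 15129)
(30044 - 1*(-17781))/D = (30044 - 1*(-17781))/15129 = (30044 + 17781)*(1/15129) = 47825*(1/15129) = 47825/15129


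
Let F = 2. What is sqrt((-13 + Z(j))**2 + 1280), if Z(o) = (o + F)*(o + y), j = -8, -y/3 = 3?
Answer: sqrt(9201) ≈ 95.922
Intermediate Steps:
y = -9 (y = -3*3 = -9)
Z(o) = (-9 + o)*(2 + o) (Z(o) = (o + 2)*(o - 9) = (2 + o)*(-9 + o) = (-9 + o)*(2 + o))
sqrt((-13 + Z(j))**2 + 1280) = sqrt((-13 + (-18 + (-8)**2 - 7*(-8)))**2 + 1280) = sqrt((-13 + (-18 + 64 + 56))**2 + 1280) = sqrt((-13 + 102)**2 + 1280) = sqrt(89**2 + 1280) = sqrt(7921 + 1280) = sqrt(9201)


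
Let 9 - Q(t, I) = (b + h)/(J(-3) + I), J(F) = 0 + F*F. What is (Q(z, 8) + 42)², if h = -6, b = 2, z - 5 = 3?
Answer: 758641/289 ≈ 2625.1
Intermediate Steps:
z = 8 (z = 5 + 3 = 8)
J(F) = F² (J(F) = 0 + F² = F²)
Q(t, I) = 9 + 4/(9 + I) (Q(t, I) = 9 - (2 - 6)/((-3)² + I) = 9 - (-4)/(9 + I) = 9 + 4/(9 + I))
(Q(z, 8) + 42)² = ((85 + 9*8)/(9 + 8) + 42)² = ((85 + 72)/17 + 42)² = ((1/17)*157 + 42)² = (157/17 + 42)² = (871/17)² = 758641/289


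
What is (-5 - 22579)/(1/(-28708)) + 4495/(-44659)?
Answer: 28954281793553/44659 ≈ 6.4834e+8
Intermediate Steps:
(-5 - 22579)/(1/(-28708)) + 4495/(-44659) = -22584/(-1/28708) + 4495*(-1/44659) = -22584*(-28708) - 4495/44659 = 648341472 - 4495/44659 = 28954281793553/44659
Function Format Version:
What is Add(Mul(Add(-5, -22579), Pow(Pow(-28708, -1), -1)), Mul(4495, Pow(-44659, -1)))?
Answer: Rational(28954281793553, 44659) ≈ 6.4834e+8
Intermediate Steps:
Add(Mul(Add(-5, -22579), Pow(Pow(-28708, -1), -1)), Mul(4495, Pow(-44659, -1))) = Add(Mul(-22584, Pow(Rational(-1, 28708), -1)), Mul(4495, Rational(-1, 44659))) = Add(Mul(-22584, -28708), Rational(-4495, 44659)) = Add(648341472, Rational(-4495, 44659)) = Rational(28954281793553, 44659)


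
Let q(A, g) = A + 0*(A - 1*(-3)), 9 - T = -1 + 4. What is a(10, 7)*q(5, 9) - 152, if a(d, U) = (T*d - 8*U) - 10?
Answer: -182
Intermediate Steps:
T = 6 (T = 9 - (-1 + 4) = 9 - 1*3 = 9 - 3 = 6)
q(A, g) = A (q(A, g) = A + 0*(A + 3) = A + 0*(3 + A) = A + 0 = A)
a(d, U) = -10 - 8*U + 6*d (a(d, U) = (6*d - 8*U) - 10 = (-8*U + 6*d) - 10 = -10 - 8*U + 6*d)
a(10, 7)*q(5, 9) - 152 = (-10 - 8*7 + 6*10)*5 - 152 = (-10 - 56 + 60)*5 - 152 = -6*5 - 152 = -30 - 152 = -182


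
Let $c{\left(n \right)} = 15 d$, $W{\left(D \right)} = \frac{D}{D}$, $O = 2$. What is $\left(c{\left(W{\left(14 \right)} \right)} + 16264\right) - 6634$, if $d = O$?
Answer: $9660$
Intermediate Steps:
$d = 2$
$W{\left(D \right)} = 1$
$c{\left(n \right)} = 30$ ($c{\left(n \right)} = 15 \cdot 2 = 30$)
$\left(c{\left(W{\left(14 \right)} \right)} + 16264\right) - 6634 = \left(30 + 16264\right) - 6634 = 16294 - 6634 = 9660$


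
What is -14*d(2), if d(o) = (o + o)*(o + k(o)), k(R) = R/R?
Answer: -168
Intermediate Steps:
k(R) = 1
d(o) = 2*o*(1 + o) (d(o) = (o + o)*(o + 1) = (2*o)*(1 + o) = 2*o*(1 + o))
-14*d(2) = -28*2*(1 + 2) = -28*2*3 = -14*12 = -168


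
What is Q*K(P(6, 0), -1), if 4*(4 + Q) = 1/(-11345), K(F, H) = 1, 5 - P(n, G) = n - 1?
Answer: -181521/45380 ≈ -4.0000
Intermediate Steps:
P(n, G) = 6 - n (P(n, G) = 5 - (n - 1) = 5 - (-1 + n) = 5 + (1 - n) = 6 - n)
Q = -181521/45380 (Q = -4 + (1/4)/(-11345) = -4 + (1/4)*(-1/11345) = -4 - 1/45380 = -181521/45380 ≈ -4.0000)
Q*K(P(6, 0), -1) = -181521/45380*1 = -181521/45380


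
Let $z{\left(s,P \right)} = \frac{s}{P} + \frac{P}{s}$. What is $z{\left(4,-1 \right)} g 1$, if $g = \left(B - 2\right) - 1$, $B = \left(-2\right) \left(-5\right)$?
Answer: $- \frac{119}{4} \approx -29.75$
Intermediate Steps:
$B = 10$
$z{\left(s,P \right)} = \frac{P}{s} + \frac{s}{P}$
$g = 7$ ($g = \left(10 - 2\right) - 1 = 8 - 1 = 7$)
$z{\left(4,-1 \right)} g 1 = \left(- \frac{1}{4} + \frac{4}{-1}\right) 7 \cdot 1 = \left(\left(-1\right) \frac{1}{4} + 4 \left(-1\right)\right) 7 \cdot 1 = \left(- \frac{1}{4} - 4\right) 7 \cdot 1 = \left(- \frac{17}{4}\right) 7 \cdot 1 = \left(- \frac{119}{4}\right) 1 = - \frac{119}{4}$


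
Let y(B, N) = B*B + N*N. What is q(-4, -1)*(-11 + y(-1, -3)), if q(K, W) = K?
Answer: 4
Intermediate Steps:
y(B, N) = B² + N²
q(-4, -1)*(-11 + y(-1, -3)) = -4*(-11 + ((-1)² + (-3)²)) = -4*(-11 + (1 + 9)) = -4*(-11 + 10) = -4*(-1) = 4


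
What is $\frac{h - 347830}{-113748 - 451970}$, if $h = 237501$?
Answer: $\frac{110329}{565718} \approx 0.19502$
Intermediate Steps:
$\frac{h - 347830}{-113748 - 451970} = \frac{237501 - 347830}{-113748 - 451970} = - \frac{110329}{-565718} = \left(-110329\right) \left(- \frac{1}{565718}\right) = \frac{110329}{565718}$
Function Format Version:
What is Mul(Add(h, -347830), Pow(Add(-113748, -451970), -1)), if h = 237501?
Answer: Rational(110329, 565718) ≈ 0.19502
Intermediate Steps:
Mul(Add(h, -347830), Pow(Add(-113748, -451970), -1)) = Mul(Add(237501, -347830), Pow(Add(-113748, -451970), -1)) = Mul(-110329, Pow(-565718, -1)) = Mul(-110329, Rational(-1, 565718)) = Rational(110329, 565718)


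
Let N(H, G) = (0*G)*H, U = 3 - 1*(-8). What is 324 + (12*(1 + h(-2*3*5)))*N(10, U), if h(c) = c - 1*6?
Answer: 324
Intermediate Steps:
U = 11 (U = 3 + 8 = 11)
h(c) = -6 + c (h(c) = c - 6 = -6 + c)
N(H, G) = 0 (N(H, G) = 0*H = 0)
324 + (12*(1 + h(-2*3*5)))*N(10, U) = 324 + (12*(1 + (-6 - 2*3*5)))*0 = 324 + (12*(1 + (-6 - 6*5)))*0 = 324 + (12*(1 + (-6 - 30)))*0 = 324 + (12*(1 - 36))*0 = 324 + (12*(-35))*0 = 324 - 420*0 = 324 + 0 = 324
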